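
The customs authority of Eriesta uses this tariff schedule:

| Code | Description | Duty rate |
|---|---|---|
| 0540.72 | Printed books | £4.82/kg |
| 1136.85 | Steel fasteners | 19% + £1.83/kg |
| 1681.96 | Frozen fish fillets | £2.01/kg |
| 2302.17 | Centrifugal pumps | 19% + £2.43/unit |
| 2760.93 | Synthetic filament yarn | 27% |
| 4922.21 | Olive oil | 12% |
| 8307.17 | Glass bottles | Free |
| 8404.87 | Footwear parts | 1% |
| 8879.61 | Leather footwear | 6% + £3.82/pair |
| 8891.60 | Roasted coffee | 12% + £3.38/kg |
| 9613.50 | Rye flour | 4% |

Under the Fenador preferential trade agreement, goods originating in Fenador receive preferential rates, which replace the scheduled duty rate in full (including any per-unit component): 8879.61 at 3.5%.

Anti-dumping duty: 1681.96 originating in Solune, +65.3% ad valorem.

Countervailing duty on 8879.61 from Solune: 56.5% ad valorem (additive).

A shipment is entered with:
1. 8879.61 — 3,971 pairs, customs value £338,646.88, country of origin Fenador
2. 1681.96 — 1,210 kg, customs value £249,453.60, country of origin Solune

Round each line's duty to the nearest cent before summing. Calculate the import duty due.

£177,177.94

Line 1 (8879.61, Fenador, 3,971 pairs, £338,646.88):
Base rate for 8879.61 is 6% + £3.82/pair.
Origin Fenador qualifies under the Eriesta–Fenador agreement and 8879.61 is covered: preferential rate 3.5% applies instead.
The additional-duty order on 8879.61 targets Solune, not Fenador; it does not apply.
Duty = £338,646.88 × 3.5% = £11,852.64.
Line 2 (1681.96, Solune, 1,210 kg, £249,453.60):
Base rate for 1681.96 is £2.01/kg.
Additional duty on 1681.96 from Solune: +65.3% ad valorem. Applied ad valorem rate = 65.3%.
Duty = £249,453.60 × 65.3% + 1,210 × £2.01 = £165,325.30.
Total = £11,852.64 + £165,325.30 = £177,177.94.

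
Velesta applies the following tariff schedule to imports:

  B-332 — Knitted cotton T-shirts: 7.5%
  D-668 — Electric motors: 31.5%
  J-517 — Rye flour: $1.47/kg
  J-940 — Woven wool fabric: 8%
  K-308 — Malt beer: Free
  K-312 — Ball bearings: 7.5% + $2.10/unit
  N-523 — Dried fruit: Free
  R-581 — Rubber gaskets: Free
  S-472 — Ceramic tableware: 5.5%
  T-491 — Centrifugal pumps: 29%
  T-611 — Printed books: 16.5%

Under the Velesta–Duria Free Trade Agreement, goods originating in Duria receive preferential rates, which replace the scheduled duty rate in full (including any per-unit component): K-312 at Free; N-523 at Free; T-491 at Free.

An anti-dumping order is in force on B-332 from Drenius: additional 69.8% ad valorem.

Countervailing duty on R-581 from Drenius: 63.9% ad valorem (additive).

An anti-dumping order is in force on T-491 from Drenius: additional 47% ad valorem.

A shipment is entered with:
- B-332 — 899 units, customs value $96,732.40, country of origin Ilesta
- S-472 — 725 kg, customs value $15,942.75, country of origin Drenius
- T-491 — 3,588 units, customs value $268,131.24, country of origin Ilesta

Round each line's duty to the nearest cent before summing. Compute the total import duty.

Line 1 (B-332, Ilesta, 899 units, $96,732.40):
Base rate for B-332 is 7.5%.
The additional-duty order on B-332 targets Drenius, not Ilesta; it does not apply.
Duty = $96,732.40 × 7.5% = $7,254.93.
Line 2 (S-472, Drenius, 725 kg, $15,942.75):
Base rate for S-472 is 5.5%.
Duty = $15,942.75 × 5.5% = $876.85.
Line 3 (T-491, Ilesta, 3,588 units, $268,131.24):
Base rate for T-491 is 29%.
T-491 has an FTA preferential rate, but origin Ilesta is not Duria; base rate stands.
The additional-duty order on T-491 targets Drenius, not Ilesta; it does not apply.
Duty = $268,131.24 × 29% = $77,758.06.
Total = $7,254.93 + $876.85 + $77,758.06 = $85,889.84.

$85,889.84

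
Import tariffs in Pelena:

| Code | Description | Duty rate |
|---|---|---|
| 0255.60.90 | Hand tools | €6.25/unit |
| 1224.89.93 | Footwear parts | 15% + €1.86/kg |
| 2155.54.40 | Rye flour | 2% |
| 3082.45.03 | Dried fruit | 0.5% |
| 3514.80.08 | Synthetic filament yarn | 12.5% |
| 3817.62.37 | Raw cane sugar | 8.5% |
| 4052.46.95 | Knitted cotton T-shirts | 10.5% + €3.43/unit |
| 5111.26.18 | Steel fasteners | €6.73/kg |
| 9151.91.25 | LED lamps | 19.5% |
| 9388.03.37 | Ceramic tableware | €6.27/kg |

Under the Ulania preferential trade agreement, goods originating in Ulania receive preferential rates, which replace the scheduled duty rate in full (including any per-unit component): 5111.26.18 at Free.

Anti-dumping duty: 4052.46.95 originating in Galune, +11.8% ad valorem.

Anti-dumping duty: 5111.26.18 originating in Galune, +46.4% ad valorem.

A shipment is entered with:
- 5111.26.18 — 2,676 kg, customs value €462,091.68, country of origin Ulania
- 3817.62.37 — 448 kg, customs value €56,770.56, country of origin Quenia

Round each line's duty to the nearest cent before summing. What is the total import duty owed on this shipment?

€4,825.50

Line 1 (5111.26.18, Ulania, 2,676 kg, €462,091.68):
Base rate for 5111.26.18 is €6.73/kg.
Origin Ulania qualifies under the Pelena–Ulania agreement and 5111.26.18 is covered: preferential rate Free applies instead.
The additional-duty order on 5111.26.18 targets Galune, not Ulania; it does not apply.
Duty = €462,091.68 × 0% = €0.00.
Line 2 (3817.62.37, Quenia, 448 kg, €56,770.56):
Base rate for 3817.62.37 is 8.5%.
Duty = €56,770.56 × 8.5% = €4,825.50.
Total = €0.00 + €4,825.50 = €4,825.50.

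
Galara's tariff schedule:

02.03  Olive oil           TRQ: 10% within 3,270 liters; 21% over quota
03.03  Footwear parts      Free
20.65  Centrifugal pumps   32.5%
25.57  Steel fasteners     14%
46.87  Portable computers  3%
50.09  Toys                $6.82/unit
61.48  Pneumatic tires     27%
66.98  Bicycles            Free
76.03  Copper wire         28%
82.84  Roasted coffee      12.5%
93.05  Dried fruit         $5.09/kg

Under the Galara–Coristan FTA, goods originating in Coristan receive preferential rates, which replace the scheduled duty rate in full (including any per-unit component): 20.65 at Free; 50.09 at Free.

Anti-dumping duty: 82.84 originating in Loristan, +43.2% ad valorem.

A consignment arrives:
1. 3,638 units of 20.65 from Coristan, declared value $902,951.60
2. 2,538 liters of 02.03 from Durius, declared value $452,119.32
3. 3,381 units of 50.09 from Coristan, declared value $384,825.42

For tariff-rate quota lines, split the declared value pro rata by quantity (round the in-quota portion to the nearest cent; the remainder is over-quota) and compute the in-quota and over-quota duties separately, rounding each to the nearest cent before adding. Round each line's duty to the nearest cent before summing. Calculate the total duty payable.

Line 1 (20.65, Coristan, 3,638 units, $902,951.60):
Base rate for 20.65 is 32.5%.
Origin Coristan qualifies under the Galara–Coristan agreement and 20.65 is covered: preferential rate Free applies instead.
Duty = $902,951.60 × 0% = $0.00.
Line 2 (02.03, Durius, 2,538 liters, $452,119.32):
Code 02.03 is under a tariff-rate quota (threshold 3,270 liters). Quantity 2,538 liters is within the quota, so the in-quota rate 10% applies to the full value.
Duty = $452,119.32 × 10% = $45,211.93.
Line 3 (50.09, Coristan, 3,381 units, $384,825.42):
Base rate for 50.09 is $6.82/unit.
Origin Coristan qualifies under the Galara–Coristan agreement and 50.09 is covered: preferential rate Free applies instead.
Duty = $384,825.42 × 0% = $0.00.
Total = $0.00 + $45,211.93 + $0.00 = $45,211.93.

$45,211.93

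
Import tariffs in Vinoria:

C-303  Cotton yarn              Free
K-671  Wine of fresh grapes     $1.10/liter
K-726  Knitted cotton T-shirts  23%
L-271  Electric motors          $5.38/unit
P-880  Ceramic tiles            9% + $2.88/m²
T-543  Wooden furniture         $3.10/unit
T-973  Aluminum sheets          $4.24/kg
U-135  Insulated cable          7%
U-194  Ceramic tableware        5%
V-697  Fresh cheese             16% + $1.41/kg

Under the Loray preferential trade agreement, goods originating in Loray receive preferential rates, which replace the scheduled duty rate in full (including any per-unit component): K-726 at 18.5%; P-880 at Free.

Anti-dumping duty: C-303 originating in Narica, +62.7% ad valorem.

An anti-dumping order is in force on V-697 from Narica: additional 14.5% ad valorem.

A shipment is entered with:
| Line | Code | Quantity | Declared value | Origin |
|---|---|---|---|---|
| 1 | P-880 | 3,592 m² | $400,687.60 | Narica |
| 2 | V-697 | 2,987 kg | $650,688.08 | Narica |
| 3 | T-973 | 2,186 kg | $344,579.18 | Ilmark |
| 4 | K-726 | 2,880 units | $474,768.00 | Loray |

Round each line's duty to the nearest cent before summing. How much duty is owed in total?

$346,179.09

Line 1 (P-880, Narica, 3,592 m², $400,687.60):
Base rate for P-880 is 9% + $2.88/m².
P-880 has an FTA preferential rate, but origin Narica is not Loray; base rate stands.
Duty = $400,687.60 × 9% + 3,592 × $2.88 = $46,406.84.
Line 2 (V-697, Narica, 2,987 kg, $650,688.08):
Base rate for V-697 is 16% + $1.41/kg.
Additional duty on V-697 from Narica: +14.5%. Applied ad valorem rate: 16% + 14.5% = 30.5%.
Duty = $650,688.08 × 30.5% + 2,987 × $1.41 = $202,671.53.
Line 3 (T-973, Ilmark, 2,186 kg, $344,579.18):
Base rate for T-973 is $4.24/kg.
Duty = 2,186 × $4.24 = $9,268.64.
Line 4 (K-726, Loray, 2,880 units, $474,768.00):
Base rate for K-726 is 23%.
Origin Loray qualifies under the Vinoria–Loray agreement and K-726 is covered: preferential rate 18.5% applies instead.
Duty = $474,768.00 × 18.5% = $87,832.08.
Total = $46,406.84 + $202,671.53 + $9,268.64 + $87,832.08 = $346,179.09.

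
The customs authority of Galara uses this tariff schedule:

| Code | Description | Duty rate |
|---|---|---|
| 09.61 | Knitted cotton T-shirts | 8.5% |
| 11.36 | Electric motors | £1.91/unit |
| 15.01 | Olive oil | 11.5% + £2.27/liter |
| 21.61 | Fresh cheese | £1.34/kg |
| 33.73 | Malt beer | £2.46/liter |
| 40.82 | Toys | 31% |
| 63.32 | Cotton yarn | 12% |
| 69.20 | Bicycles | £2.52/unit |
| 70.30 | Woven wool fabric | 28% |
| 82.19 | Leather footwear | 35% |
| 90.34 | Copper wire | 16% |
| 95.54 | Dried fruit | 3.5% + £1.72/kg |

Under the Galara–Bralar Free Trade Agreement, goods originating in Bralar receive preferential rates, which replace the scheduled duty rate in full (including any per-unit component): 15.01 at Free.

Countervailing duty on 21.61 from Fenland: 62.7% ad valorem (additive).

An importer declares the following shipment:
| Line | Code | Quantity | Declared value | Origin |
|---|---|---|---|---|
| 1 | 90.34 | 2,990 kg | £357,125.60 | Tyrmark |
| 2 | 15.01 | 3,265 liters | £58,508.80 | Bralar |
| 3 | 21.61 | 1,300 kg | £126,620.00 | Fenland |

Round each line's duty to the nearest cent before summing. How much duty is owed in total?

£138,272.84

Line 1 (90.34, Tyrmark, 2,990 kg, £357,125.60):
Base rate for 90.34 is 16%.
Duty = £357,125.60 × 16% = £57,140.10.
Line 2 (15.01, Bralar, 3,265 liters, £58,508.80):
Base rate for 15.01 is 11.5% + £2.27/liter.
Origin Bralar qualifies under the Galara–Bralar agreement and 15.01 is covered: preferential rate Free applies instead.
Duty = £58,508.80 × 0% = £0.00.
Line 3 (21.61, Fenland, 1,300 kg, £126,620.00):
Base rate for 21.61 is £1.34/kg.
Additional duty on 21.61 from Fenland: +62.7% ad valorem. Applied ad valorem rate = 62.7%.
Duty = £126,620.00 × 62.7% + 1,300 × £1.34 = £81,132.74.
Total = £57,140.10 + £0.00 + £81,132.74 = £138,272.84.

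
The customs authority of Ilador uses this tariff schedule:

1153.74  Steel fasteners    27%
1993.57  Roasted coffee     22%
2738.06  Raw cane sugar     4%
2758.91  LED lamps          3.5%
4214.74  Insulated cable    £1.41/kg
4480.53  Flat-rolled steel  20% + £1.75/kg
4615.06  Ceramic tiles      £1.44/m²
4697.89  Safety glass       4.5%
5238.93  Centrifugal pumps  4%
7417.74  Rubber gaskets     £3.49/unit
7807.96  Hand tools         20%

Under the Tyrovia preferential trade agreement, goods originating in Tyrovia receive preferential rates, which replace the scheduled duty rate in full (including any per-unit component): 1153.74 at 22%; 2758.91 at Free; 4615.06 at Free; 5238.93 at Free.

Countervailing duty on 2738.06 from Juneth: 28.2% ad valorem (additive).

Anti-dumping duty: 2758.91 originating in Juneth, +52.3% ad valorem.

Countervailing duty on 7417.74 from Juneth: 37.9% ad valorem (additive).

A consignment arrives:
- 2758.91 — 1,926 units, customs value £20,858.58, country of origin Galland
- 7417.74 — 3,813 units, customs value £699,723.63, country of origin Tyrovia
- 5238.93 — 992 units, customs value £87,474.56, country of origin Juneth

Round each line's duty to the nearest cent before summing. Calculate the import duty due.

£17,536.40

Line 1 (2758.91, Galland, 1,926 units, £20,858.58):
Base rate for 2758.91 is 3.5%.
2758.91 has an FTA preferential rate, but origin Galland is not Tyrovia; base rate stands.
The additional-duty order on 2758.91 targets Juneth, not Galland; it does not apply.
Duty = £20,858.58 × 3.5% = £730.05.
Line 2 (7417.74, Tyrovia, 3,813 units, £699,723.63):
Base rate for 7417.74 is £3.49/unit.
Origin Tyrovia is the FTA partner but 7417.74 is not on the preference list; base rate stands.
The additional-duty order on 7417.74 targets Juneth, not Tyrovia; it does not apply.
Duty = 3,813 × £3.49 = £13,307.37.
Line 3 (5238.93, Juneth, 992 units, £87,474.56):
Base rate for 5238.93 is 4%.
5238.93 has an FTA preferential rate, but origin Juneth is not Tyrovia; base rate stands.
Duty = £87,474.56 × 4% = £3,498.98.
Total = £730.05 + £13,307.37 + £3,498.98 = £17,536.40.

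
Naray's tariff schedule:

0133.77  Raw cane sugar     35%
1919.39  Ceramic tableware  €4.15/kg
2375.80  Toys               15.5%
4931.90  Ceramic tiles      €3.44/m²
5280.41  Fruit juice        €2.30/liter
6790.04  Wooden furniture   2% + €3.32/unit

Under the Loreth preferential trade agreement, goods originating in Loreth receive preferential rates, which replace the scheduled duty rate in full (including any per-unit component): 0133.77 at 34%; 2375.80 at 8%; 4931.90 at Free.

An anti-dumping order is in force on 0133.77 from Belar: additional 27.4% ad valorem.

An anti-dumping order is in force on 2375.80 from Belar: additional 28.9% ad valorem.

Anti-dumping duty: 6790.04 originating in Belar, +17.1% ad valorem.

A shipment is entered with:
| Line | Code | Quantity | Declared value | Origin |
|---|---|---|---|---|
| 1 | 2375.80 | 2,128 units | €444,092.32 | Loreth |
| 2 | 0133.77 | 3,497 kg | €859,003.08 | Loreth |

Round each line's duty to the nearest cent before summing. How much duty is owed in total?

Line 1 (2375.80, Loreth, 2,128 units, €444,092.32):
Base rate for 2375.80 is 15.5%.
Origin Loreth qualifies under the Naray–Loreth agreement and 2375.80 is covered: preferential rate 8% applies instead.
The additional-duty order on 2375.80 targets Belar, not Loreth; it does not apply.
Duty = €444,092.32 × 8% = €35,527.39.
Line 2 (0133.77, Loreth, 3,497 kg, €859,003.08):
Base rate for 0133.77 is 35%.
Origin Loreth qualifies under the Naray–Loreth agreement and 0133.77 is covered: preferential rate 34% applies instead.
The additional-duty order on 0133.77 targets Belar, not Loreth; it does not apply.
Duty = €859,003.08 × 34% = €292,061.05.
Total = €35,527.39 + €292,061.05 = €327,588.44.

€327,588.44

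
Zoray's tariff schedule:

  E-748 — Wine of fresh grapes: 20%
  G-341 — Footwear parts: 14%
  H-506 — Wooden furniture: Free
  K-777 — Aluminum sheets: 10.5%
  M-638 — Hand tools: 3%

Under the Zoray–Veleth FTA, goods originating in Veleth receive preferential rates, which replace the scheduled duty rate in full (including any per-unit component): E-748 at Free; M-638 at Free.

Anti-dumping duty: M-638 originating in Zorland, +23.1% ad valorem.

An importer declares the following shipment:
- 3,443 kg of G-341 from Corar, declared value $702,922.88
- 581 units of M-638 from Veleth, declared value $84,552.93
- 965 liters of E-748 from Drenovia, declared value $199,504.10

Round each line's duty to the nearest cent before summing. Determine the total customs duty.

Line 1 (G-341, Corar, 3,443 kg, $702,922.88):
Base rate for G-341 is 14%.
Duty = $702,922.88 × 14% = $98,409.20.
Line 2 (M-638, Veleth, 581 units, $84,552.93):
Base rate for M-638 is 3%.
Origin Veleth qualifies under the Zoray–Veleth agreement and M-638 is covered: preferential rate Free applies instead.
The additional-duty order on M-638 targets Zorland, not Veleth; it does not apply.
Duty = $84,552.93 × 0% = $0.00.
Line 3 (E-748, Drenovia, 965 liters, $199,504.10):
Base rate for E-748 is 20%.
E-748 has an FTA preferential rate, but origin Drenovia is not Veleth; base rate stands.
Duty = $199,504.10 × 20% = $39,900.82.
Total = $98,409.20 + $0.00 + $39,900.82 = $138,310.02.

$138,310.02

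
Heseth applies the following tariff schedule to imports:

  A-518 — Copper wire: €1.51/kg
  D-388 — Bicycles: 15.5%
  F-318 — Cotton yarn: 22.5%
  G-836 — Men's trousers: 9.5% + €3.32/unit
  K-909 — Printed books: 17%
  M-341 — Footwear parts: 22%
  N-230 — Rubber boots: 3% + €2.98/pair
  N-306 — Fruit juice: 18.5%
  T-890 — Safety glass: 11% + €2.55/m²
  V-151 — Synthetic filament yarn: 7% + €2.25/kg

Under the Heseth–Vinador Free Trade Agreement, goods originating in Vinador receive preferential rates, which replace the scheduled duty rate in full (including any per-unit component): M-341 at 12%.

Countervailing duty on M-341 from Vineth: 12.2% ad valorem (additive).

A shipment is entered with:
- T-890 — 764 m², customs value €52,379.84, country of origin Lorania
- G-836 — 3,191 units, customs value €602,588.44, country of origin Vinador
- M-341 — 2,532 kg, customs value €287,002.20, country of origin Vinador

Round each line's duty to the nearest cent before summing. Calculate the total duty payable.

Line 1 (T-890, Lorania, 764 m², €52,379.84):
Base rate for T-890 is 11% + €2.55/m².
Duty = €52,379.84 × 11% + 764 × €2.55 = €7,709.98.
Line 2 (G-836, Vinador, 3,191 units, €602,588.44):
Base rate for G-836 is 9.5% + €3.32/unit.
Origin Vinador is the FTA partner but G-836 is not on the preference list; base rate stands.
Duty = €602,588.44 × 9.5% + 3,191 × €3.32 = €67,840.02.
Line 3 (M-341, Vinador, 2,532 kg, €287,002.20):
Base rate for M-341 is 22%.
Origin Vinador qualifies under the Heseth–Vinador agreement and M-341 is covered: preferential rate 12% applies instead.
The additional-duty order on M-341 targets Vineth, not Vinador; it does not apply.
Duty = €287,002.20 × 12% = €34,440.26.
Total = €7,709.98 + €67,840.02 + €34,440.26 = €109,990.26.

€109,990.26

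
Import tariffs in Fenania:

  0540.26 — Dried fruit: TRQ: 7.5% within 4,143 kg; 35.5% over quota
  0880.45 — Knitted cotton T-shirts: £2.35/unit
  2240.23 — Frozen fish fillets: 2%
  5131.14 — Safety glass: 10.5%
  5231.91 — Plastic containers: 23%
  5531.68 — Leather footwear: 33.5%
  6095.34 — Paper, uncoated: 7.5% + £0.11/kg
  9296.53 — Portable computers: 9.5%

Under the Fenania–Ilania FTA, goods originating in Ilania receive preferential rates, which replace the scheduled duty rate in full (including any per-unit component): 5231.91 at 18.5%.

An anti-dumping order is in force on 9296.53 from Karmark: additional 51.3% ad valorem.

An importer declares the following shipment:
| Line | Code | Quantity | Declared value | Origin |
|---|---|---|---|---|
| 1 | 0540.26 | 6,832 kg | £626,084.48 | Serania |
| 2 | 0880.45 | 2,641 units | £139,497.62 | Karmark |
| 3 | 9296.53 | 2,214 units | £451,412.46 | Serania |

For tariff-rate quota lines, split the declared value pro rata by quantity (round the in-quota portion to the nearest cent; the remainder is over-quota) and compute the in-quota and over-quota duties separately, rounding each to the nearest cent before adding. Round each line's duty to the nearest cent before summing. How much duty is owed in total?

£165,044.46

Line 1 (0540.26, Serania, 6,832 kg, £626,084.48):
Code 0540.26 is under a tariff-rate quota (threshold 4,143 kg). In-quota: 4,143 kg at 7.5%; over-quota: 2,689 kg at 35.5%.
Pro-rata value split: in-quota = £626,084.48 × 4,143/6,832 = £379,664.52; over-quota = £626,084.48 − £379,664.52 = £246,419.96.
In-quota duty = £379,664.52 × 7.5% = £28,474.84. Over-quota duty = £246,419.96 × 35.5% = £87,479.09.
Line duty = £28,474.84 + £87,479.09 = £115,953.93.
Line 2 (0880.45, Karmark, 2,641 units, £139,497.62):
Base rate for 0880.45 is £2.35/unit.
Duty = 2,641 × £2.35 = £6,206.35.
Line 3 (9296.53, Serania, 2,214 units, £451,412.46):
Base rate for 9296.53 is 9.5%.
The additional-duty order on 9296.53 targets Karmark, not Serania; it does not apply.
Duty = £451,412.46 × 9.5% = £42,884.18.
Total = £115,953.93 + £6,206.35 + £42,884.18 = £165,044.46.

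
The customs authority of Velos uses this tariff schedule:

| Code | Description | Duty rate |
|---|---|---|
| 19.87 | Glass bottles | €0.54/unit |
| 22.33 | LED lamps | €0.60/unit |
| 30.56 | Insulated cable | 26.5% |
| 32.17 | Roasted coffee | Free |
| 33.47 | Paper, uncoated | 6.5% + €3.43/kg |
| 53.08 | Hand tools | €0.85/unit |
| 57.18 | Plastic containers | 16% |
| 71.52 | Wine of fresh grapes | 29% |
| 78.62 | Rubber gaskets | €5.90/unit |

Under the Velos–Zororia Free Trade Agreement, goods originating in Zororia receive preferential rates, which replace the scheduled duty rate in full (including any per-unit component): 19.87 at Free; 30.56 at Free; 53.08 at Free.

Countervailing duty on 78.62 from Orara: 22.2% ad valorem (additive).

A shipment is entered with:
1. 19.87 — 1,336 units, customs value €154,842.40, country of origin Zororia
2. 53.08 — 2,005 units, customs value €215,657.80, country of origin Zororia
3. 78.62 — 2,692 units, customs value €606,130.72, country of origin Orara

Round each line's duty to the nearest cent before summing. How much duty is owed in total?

€150,443.82

Line 1 (19.87, Zororia, 1,336 units, €154,842.40):
Base rate for 19.87 is €0.54/unit.
Origin Zororia qualifies under the Velos–Zororia agreement and 19.87 is covered: preferential rate Free applies instead.
Duty = €154,842.40 × 0% = €0.00.
Line 2 (53.08, Zororia, 2,005 units, €215,657.80):
Base rate for 53.08 is €0.85/unit.
Origin Zororia qualifies under the Velos–Zororia agreement and 53.08 is covered: preferential rate Free applies instead.
Duty = €215,657.80 × 0% = €0.00.
Line 3 (78.62, Orara, 2,692 units, €606,130.72):
Base rate for 78.62 is €5.90/unit.
Additional duty on 78.62 from Orara: +22.2% ad valorem. Applied ad valorem rate = 22.2%.
Duty = €606,130.72 × 22.2% + 2,692 × €5.90 = €150,443.82.
Total = €0.00 + €0.00 + €150,443.82 = €150,443.82.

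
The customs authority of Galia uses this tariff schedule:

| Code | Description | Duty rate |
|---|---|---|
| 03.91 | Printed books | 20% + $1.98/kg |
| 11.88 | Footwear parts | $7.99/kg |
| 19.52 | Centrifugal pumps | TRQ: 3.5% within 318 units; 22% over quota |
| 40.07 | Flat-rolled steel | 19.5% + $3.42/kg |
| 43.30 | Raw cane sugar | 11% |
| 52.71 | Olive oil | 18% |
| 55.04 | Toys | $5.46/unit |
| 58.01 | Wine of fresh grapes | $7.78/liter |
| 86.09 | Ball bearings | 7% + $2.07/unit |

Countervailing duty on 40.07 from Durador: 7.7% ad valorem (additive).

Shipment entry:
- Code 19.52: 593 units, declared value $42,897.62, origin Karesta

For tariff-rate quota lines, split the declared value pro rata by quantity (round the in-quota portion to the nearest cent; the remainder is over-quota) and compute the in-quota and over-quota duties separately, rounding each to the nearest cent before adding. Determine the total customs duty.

Line 1 (19.52, Karesta, 593 units, $42,897.62):
Code 19.52 is under a tariff-rate quota (threshold 318 units). In-quota: 318 units at 3.5%; over-quota: 275 units at 22%.
Pro-rata value split: in-quota = $42,897.62 × 318/593 = $23,004.12; over-quota = $42,897.62 − $23,004.12 = $19,893.50.
In-quota duty = $23,004.12 × 3.5% = $805.14. Over-quota duty = $19,893.50 × 22% = $4,376.57.
Line duty = $805.14 + $4,376.57 = $5,181.71.

$5,181.71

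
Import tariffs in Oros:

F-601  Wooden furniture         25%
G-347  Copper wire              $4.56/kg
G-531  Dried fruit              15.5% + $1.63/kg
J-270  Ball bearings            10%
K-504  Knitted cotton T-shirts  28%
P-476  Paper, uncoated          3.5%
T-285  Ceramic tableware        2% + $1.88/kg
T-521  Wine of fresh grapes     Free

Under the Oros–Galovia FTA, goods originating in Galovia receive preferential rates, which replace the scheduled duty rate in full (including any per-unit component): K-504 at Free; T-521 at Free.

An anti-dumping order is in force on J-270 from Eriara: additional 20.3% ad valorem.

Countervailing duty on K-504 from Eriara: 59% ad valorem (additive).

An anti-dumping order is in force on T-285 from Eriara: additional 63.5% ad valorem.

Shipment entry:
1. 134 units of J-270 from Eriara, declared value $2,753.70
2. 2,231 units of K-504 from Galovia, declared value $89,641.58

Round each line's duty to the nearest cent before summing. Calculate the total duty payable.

$834.37

Line 1 (J-270, Eriara, 134 units, $2,753.70):
Base rate for J-270 is 10%.
Additional duty on J-270 from Eriara: +20.3%. Applied ad valorem rate: 10% + 20.3% = 30.3%.
Duty = $2,753.70 × 30.3% = $834.37.
Line 2 (K-504, Galovia, 2,231 units, $89,641.58):
Base rate for K-504 is 28%.
Origin Galovia qualifies under the Oros–Galovia agreement and K-504 is covered: preferential rate Free applies instead.
The additional-duty order on K-504 targets Eriara, not Galovia; it does not apply.
Duty = $89,641.58 × 0% = $0.00.
Total = $834.37 + $0.00 = $834.37.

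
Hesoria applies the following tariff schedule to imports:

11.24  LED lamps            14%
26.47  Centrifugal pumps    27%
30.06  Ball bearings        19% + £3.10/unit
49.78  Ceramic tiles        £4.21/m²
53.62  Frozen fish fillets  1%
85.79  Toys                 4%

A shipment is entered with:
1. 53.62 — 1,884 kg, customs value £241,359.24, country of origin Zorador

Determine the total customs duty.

Line 1 (53.62, Zorador, 1,884 kg, £241,359.24):
Base rate for 53.62 is 1%.
Duty = £241,359.24 × 1% = £2,413.59.

£2,413.59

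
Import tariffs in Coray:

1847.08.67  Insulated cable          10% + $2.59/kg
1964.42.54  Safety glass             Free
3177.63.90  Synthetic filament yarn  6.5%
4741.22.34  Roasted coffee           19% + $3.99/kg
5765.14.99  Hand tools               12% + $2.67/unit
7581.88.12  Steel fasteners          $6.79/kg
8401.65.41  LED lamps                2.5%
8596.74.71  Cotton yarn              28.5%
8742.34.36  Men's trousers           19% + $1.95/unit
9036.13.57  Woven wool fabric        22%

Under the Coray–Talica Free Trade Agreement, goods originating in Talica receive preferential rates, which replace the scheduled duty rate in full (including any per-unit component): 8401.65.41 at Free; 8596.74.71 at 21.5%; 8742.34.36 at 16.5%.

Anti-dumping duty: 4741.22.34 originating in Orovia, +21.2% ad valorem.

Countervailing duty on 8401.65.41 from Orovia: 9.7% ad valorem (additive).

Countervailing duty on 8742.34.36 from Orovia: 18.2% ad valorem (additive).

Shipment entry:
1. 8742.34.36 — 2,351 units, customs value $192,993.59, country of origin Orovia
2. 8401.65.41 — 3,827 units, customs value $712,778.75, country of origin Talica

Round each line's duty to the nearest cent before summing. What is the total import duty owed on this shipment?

Line 1 (8742.34.36, Orovia, 2,351 units, $192,993.59):
Base rate for 8742.34.36 is 19% + $1.95/unit.
8742.34.36 has an FTA preferential rate, but origin Orovia is not Talica; base rate stands.
Additional duty on 8742.34.36 from Orovia: +18.2%. Applied ad valorem rate: 19% + 18.2% = 37.2%.
Duty = $192,993.59 × 37.2% + 2,351 × $1.95 = $76,378.07.
Line 2 (8401.65.41, Talica, 3,827 units, $712,778.75):
Base rate for 8401.65.41 is 2.5%.
Origin Talica qualifies under the Coray–Talica agreement and 8401.65.41 is covered: preferential rate Free applies instead.
The additional-duty order on 8401.65.41 targets Orovia, not Talica; it does not apply.
Duty = $712,778.75 × 0% = $0.00.
Total = $76,378.07 + $0.00 = $76,378.07.

$76,378.07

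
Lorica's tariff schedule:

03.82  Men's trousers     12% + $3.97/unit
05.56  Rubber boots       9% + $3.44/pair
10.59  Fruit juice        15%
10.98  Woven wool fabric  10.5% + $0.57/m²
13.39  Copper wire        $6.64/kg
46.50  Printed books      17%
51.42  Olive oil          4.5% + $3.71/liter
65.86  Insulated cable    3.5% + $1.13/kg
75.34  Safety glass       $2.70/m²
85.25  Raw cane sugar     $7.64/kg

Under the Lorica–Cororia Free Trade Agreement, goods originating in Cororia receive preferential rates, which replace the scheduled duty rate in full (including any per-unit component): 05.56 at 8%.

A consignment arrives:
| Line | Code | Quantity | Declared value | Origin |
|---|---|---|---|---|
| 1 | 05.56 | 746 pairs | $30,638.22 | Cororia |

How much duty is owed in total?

$2,451.06

Line 1 (05.56, Cororia, 746 pairs, $30,638.22):
Base rate for 05.56 is 9% + $3.44/pair.
Origin Cororia qualifies under the Lorica–Cororia agreement and 05.56 is covered: preferential rate 8% applies instead.
Duty = $30,638.22 × 8% = $2,451.06.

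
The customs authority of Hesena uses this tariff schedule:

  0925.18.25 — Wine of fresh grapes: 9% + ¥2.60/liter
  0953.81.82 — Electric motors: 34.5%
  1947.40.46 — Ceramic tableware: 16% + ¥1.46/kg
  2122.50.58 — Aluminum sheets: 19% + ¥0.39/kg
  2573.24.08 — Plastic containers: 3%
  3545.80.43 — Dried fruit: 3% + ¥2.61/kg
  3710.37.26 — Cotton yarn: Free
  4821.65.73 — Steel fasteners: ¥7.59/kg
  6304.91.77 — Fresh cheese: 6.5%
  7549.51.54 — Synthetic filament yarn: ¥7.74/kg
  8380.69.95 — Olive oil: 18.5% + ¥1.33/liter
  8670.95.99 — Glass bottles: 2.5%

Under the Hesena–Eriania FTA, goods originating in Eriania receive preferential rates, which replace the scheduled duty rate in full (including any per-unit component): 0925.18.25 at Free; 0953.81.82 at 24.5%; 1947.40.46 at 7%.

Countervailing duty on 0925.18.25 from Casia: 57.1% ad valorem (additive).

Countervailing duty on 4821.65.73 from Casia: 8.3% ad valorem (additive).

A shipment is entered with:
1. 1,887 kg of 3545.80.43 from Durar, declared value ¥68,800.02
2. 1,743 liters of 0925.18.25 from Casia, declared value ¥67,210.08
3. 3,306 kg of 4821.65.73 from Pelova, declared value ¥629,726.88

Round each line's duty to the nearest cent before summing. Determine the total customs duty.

Line 1 (3545.80.43, Durar, 1,887 kg, ¥68,800.02):
Base rate for 3545.80.43 is 3% + ¥2.61/kg.
Duty = ¥68,800.02 × 3% + 1,887 × ¥2.61 = ¥6,989.07.
Line 2 (0925.18.25, Casia, 1,743 liters, ¥67,210.08):
Base rate for 0925.18.25 is 9% + ¥2.60/liter.
0925.18.25 has an FTA preferential rate, but origin Casia is not Eriania; base rate stands.
Additional duty on 0925.18.25 from Casia: +57.1%. Applied ad valorem rate: 9% + 57.1% = 66.1%.
Duty = ¥67,210.08 × 66.1% + 1,743 × ¥2.60 = ¥48,957.66.
Line 3 (4821.65.73, Pelova, 3,306 kg, ¥629,726.88):
Base rate for 4821.65.73 is ¥7.59/kg.
The additional-duty order on 4821.65.73 targets Casia, not Pelova; it does not apply.
Duty = 3,306 × ¥7.59 = ¥25,092.54.
Total = ¥6,989.07 + ¥48,957.66 + ¥25,092.54 = ¥81,039.27.

¥81,039.27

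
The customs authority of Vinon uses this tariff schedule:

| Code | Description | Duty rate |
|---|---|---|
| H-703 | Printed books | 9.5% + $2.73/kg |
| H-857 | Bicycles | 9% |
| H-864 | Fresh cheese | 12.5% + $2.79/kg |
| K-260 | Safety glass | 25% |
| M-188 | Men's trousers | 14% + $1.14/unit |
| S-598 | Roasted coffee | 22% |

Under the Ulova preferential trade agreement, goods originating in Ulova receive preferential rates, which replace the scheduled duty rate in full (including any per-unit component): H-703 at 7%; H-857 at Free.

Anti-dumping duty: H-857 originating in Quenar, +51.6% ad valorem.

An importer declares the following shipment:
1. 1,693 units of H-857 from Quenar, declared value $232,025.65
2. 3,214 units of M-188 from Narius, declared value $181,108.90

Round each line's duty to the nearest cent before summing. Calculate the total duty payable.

$169,626.75

Line 1 (H-857, Quenar, 1,693 units, $232,025.65):
Base rate for H-857 is 9%.
H-857 has an FTA preferential rate, but origin Quenar is not Ulova; base rate stands.
Additional duty on H-857 from Quenar: +51.6%. Applied ad valorem rate: 9% + 51.6% = 60.6%.
Duty = $232,025.65 × 60.6% = $140,607.54.
Line 2 (M-188, Narius, 3,214 units, $181,108.90):
Base rate for M-188 is 14% + $1.14/unit.
Duty = $181,108.90 × 14% + 3,214 × $1.14 = $29,019.21.
Total = $140,607.54 + $29,019.21 = $169,626.75.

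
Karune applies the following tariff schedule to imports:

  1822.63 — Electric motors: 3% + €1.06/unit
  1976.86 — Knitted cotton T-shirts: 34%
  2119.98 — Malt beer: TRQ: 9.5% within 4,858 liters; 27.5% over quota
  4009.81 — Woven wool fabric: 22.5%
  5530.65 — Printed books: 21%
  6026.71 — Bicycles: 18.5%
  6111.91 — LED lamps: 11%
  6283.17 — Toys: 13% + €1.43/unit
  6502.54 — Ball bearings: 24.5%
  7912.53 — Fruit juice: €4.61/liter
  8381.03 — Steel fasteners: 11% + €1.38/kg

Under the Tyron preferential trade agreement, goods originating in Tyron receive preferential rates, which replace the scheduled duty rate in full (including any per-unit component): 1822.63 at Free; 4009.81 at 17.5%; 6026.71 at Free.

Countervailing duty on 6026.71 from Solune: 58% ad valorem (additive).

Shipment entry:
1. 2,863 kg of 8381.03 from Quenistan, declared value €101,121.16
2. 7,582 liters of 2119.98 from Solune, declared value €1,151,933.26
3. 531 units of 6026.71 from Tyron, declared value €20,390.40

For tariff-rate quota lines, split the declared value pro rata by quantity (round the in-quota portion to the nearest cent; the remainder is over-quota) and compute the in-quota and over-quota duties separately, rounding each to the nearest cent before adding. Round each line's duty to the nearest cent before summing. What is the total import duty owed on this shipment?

Line 1 (8381.03, Quenistan, 2,863 kg, €101,121.16):
Base rate for 8381.03 is 11% + €1.38/kg.
Duty = €101,121.16 × 11% + 2,863 × €1.38 = €15,074.27.
Line 2 (2119.98, Solune, 7,582 liters, €1,151,933.26):
Code 2119.98 is under a tariff-rate quota (threshold 4,858 liters). In-quota: 4,858 liters at 9.5%; over-quota: 2,724 liters at 27.5%.
Pro-rata value split: in-quota = €1,151,933.26 × 4,858/7,582 = €738,075.94; over-quota = €1,151,933.26 − €738,075.94 = €413,857.32.
In-quota duty = €738,075.94 × 9.5% = €70,117.21. Over-quota duty = €413,857.32 × 27.5% = €113,810.76.
Line duty = €70,117.21 + €113,810.76 = €183,927.97.
Line 3 (6026.71, Tyron, 531 units, €20,390.40):
Base rate for 6026.71 is 18.5%.
Origin Tyron qualifies under the Karune–Tyron agreement and 6026.71 is covered: preferential rate Free applies instead.
The additional-duty order on 6026.71 targets Solune, not Tyron; it does not apply.
Duty = €20,390.40 × 0% = €0.00.
Total = €15,074.27 + €183,927.97 + €0.00 = €199,002.24.

€199,002.24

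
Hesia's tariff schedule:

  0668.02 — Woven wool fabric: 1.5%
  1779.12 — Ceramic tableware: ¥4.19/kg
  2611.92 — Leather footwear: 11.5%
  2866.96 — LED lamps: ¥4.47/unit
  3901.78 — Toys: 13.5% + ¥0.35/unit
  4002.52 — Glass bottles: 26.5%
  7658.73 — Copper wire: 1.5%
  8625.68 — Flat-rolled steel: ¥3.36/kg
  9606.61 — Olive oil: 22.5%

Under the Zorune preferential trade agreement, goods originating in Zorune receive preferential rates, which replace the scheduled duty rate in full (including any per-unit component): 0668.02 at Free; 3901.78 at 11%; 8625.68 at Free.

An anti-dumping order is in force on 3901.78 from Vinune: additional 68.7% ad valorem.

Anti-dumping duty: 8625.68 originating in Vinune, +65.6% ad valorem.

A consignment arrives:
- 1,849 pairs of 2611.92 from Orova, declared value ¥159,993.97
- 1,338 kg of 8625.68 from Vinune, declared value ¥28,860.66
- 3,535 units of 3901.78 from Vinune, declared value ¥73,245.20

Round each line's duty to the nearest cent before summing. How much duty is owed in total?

¥103,272.38

Line 1 (2611.92, Orova, 1,849 pairs, ¥159,993.97):
Base rate for 2611.92 is 11.5%.
Duty = ¥159,993.97 × 11.5% = ¥18,399.31.
Line 2 (8625.68, Vinune, 1,338 kg, ¥28,860.66):
Base rate for 8625.68 is ¥3.36/kg.
8625.68 has an FTA preferential rate, but origin Vinune is not Zorune; base rate stands.
Additional duty on 8625.68 from Vinune: +65.6% ad valorem. Applied ad valorem rate = 65.6%.
Duty = ¥28,860.66 × 65.6% + 1,338 × ¥3.36 = ¥23,428.27.
Line 3 (3901.78, Vinune, 3,535 units, ¥73,245.20):
Base rate for 3901.78 is 13.5% + ¥0.35/unit.
3901.78 has an FTA preferential rate, but origin Vinune is not Zorune; base rate stands.
Additional duty on 3901.78 from Vinune: +68.7%. Applied ad valorem rate: 13.5% + 68.7% = 82.2%.
Duty = ¥73,245.20 × 82.2% + 3,535 × ¥0.35 = ¥61,444.80.
Total = ¥18,399.31 + ¥23,428.27 + ¥61,444.80 = ¥103,272.38.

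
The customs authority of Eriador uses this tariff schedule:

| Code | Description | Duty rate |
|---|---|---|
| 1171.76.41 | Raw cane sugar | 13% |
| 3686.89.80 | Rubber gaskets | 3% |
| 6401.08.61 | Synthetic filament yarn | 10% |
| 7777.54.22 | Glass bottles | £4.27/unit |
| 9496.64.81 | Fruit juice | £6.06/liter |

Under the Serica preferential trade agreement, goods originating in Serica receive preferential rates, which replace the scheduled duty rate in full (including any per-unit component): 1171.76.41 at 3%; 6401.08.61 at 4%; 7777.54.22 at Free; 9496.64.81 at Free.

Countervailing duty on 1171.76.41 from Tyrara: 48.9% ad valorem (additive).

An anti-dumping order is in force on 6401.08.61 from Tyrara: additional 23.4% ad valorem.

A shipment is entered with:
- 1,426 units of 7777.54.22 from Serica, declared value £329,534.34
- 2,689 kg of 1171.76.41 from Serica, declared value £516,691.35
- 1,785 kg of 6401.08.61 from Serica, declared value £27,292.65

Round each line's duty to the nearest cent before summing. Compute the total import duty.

Line 1 (7777.54.22, Serica, 1,426 units, £329,534.34):
Base rate for 7777.54.22 is £4.27/unit.
Origin Serica qualifies under the Eriador–Serica agreement and 7777.54.22 is covered: preferential rate Free applies instead.
Duty = £329,534.34 × 0% = £0.00.
Line 2 (1171.76.41, Serica, 2,689 kg, £516,691.35):
Base rate for 1171.76.41 is 13%.
Origin Serica qualifies under the Eriador–Serica agreement and 1171.76.41 is covered: preferential rate 3% applies instead.
The additional-duty order on 1171.76.41 targets Tyrara, not Serica; it does not apply.
Duty = £516,691.35 × 3% = £15,500.74.
Line 3 (6401.08.61, Serica, 1,785 kg, £27,292.65):
Base rate for 6401.08.61 is 10%.
Origin Serica qualifies under the Eriador–Serica agreement and 6401.08.61 is covered: preferential rate 4% applies instead.
The additional-duty order on 6401.08.61 targets Tyrara, not Serica; it does not apply.
Duty = £27,292.65 × 4% = £1,091.71.
Total = £0.00 + £15,500.74 + £1,091.71 = £16,592.45.

£16,592.45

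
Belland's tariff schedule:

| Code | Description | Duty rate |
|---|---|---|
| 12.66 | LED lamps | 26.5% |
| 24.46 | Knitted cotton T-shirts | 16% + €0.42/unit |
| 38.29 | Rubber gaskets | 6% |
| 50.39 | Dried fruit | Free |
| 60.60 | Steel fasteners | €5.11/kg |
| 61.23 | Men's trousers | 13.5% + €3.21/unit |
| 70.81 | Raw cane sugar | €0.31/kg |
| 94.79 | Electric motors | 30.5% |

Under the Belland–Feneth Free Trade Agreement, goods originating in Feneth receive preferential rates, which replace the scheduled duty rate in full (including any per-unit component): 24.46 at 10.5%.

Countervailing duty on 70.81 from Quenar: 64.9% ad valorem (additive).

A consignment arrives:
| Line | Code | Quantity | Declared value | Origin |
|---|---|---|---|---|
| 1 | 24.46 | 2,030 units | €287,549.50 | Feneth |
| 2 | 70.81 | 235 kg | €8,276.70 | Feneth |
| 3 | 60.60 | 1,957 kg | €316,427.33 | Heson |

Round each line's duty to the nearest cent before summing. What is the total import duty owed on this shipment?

Line 1 (24.46, Feneth, 2,030 units, €287,549.50):
Base rate for 24.46 is 16% + €0.42/unit.
Origin Feneth qualifies under the Belland–Feneth agreement and 24.46 is covered: preferential rate 10.5% applies instead.
Duty = €287,549.50 × 10.5% = €30,192.70.
Line 2 (70.81, Feneth, 235 kg, €8,276.70):
Base rate for 70.81 is €0.31/kg.
Origin Feneth is the FTA partner but 70.81 is not on the preference list; base rate stands.
The additional-duty order on 70.81 targets Quenar, not Feneth; it does not apply.
Duty = 235 × €0.31 = €72.85.
Line 3 (60.60, Heson, 1,957 kg, €316,427.33):
Base rate for 60.60 is €5.11/kg.
Duty = 1,957 × €5.11 = €10,000.27.
Total = €30,192.70 + €72.85 + €10,000.27 = €40,265.82.

€40,265.82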